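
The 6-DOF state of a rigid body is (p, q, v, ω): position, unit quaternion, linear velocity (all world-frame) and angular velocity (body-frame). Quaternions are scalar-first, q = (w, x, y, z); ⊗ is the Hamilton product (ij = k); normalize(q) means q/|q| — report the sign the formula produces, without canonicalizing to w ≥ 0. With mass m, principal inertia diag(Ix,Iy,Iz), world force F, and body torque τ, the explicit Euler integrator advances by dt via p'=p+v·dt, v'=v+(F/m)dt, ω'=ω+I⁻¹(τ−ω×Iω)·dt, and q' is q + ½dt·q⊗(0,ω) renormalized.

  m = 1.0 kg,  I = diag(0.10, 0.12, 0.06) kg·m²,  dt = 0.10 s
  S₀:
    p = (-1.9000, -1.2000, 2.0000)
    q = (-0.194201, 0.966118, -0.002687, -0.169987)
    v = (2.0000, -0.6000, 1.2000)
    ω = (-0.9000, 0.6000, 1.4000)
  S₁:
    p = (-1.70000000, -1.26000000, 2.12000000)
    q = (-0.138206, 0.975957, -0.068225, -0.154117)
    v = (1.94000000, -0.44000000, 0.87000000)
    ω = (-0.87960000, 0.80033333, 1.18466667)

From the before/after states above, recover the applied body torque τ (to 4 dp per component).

rate change Δω = (0.02040000, 0.20033333, -0.21533333)
gyro term ω₀×Iω₀ = (-0.0504, -0.0504, -0.0108)
applied torque τ = (-0.0300, 0.1900, -0.1400)

τ = (-0.0300, 0.1900, -0.1400)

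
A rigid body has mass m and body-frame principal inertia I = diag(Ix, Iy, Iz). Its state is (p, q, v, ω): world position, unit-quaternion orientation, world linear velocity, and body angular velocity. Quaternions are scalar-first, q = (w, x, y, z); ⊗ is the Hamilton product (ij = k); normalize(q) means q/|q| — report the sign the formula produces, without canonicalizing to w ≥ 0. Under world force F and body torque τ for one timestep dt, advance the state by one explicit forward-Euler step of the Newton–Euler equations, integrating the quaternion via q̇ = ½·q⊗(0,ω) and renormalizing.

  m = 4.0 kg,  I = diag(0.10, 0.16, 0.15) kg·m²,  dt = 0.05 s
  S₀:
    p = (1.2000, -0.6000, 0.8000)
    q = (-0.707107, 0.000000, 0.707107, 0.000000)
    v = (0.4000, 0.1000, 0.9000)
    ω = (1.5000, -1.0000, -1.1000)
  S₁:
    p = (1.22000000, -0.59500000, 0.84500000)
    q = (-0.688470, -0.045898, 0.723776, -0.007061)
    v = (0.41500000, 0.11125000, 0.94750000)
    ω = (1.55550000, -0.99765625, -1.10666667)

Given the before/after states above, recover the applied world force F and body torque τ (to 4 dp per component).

v₁ − v₀ = (0.01500000, 0.01125000, 0.04750000)
m·(v₁−v₀)/dt = (1.2000, 0.9000, 3.8000)
ω₁ − ω₀ = (0.05550000, 0.00234375, -0.00666667)
gyro term ω₀×Iω₀ = (-0.0110, 0.0825, -0.0900)
τ = I·(Δω/dt) + ω₀×(Iω₀) = (0.1000, 0.0900, -0.1100)

F = (1.2000, 0.9000, 3.8000)
τ = (0.1000, 0.0900, -0.1100)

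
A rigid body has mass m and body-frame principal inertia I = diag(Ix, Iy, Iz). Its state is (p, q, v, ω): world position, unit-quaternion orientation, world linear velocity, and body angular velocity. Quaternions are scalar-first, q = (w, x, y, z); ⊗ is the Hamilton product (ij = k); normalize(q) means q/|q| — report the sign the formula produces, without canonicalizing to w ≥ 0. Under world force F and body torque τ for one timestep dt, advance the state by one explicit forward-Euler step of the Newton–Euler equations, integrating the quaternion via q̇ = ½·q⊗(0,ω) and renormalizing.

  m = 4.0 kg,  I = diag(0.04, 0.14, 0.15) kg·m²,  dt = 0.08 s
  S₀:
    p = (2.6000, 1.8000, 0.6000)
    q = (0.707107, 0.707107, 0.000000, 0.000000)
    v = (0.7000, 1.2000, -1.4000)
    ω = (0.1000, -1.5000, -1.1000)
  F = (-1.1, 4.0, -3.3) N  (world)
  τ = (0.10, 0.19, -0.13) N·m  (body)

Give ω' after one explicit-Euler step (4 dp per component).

(τ − ω×Iω)/I = (2.0875, 1.2707, -0.7667)
ω' = ω + α·dt = (0.2670, -1.3983, -1.1613)

ω' = (0.2670, -1.3983, -1.1613)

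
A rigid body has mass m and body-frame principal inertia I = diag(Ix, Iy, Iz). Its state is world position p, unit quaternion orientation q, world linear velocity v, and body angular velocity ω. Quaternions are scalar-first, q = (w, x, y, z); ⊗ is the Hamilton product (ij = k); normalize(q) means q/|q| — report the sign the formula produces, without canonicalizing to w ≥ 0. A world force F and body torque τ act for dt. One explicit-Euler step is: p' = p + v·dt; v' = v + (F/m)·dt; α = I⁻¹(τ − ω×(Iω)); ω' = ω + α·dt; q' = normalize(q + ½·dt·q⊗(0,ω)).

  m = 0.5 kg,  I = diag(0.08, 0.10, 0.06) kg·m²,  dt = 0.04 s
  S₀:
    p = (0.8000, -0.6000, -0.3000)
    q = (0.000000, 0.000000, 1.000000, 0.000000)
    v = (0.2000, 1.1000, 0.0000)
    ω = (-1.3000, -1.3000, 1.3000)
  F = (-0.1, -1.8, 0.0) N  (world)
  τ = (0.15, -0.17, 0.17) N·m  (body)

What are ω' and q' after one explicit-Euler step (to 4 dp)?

ω' = (-1.2588, -1.3545, 1.3908)
q' = (0.0260, 0.0260, 0.9990, 0.0260)

gyro term ω×Iω = (0.0676, -0.0338, 0.0338)
(τ − ω×Iω)/I = (1.0300, -1.3620, 2.2700)
ω' = ω + α·dt = (-1.2588, -1.3545, 1.3908)
2q̇ = q⊗(0,ω) = (1.3000000, 1.3000000, 0.0000000, 1.3000000)
q + ½dt·q⊗(0,ω), renormalized = (0.0260, 0.0260, 0.9990, 0.0260)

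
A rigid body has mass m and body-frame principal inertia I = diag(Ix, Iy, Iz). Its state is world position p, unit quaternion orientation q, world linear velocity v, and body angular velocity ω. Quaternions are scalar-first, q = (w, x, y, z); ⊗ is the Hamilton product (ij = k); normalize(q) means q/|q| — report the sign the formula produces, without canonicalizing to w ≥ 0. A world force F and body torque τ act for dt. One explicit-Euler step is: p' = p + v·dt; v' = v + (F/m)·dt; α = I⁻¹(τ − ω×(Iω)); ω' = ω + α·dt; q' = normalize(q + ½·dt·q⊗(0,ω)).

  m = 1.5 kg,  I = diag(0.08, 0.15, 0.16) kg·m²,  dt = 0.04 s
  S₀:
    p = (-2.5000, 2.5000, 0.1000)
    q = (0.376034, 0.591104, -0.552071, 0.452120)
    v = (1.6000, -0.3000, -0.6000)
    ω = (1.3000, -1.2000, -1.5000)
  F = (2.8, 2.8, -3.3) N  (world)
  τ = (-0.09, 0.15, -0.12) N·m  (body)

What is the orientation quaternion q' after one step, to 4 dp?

q⊗(0,ω) = (-0.7527404, 1.8594947, 1.0231712, -0.5556835)
updated quaternion q' = (0.3606, 0.6276, -0.5310, 0.4405)

q' = (0.3606, 0.6276, -0.5310, 0.4405)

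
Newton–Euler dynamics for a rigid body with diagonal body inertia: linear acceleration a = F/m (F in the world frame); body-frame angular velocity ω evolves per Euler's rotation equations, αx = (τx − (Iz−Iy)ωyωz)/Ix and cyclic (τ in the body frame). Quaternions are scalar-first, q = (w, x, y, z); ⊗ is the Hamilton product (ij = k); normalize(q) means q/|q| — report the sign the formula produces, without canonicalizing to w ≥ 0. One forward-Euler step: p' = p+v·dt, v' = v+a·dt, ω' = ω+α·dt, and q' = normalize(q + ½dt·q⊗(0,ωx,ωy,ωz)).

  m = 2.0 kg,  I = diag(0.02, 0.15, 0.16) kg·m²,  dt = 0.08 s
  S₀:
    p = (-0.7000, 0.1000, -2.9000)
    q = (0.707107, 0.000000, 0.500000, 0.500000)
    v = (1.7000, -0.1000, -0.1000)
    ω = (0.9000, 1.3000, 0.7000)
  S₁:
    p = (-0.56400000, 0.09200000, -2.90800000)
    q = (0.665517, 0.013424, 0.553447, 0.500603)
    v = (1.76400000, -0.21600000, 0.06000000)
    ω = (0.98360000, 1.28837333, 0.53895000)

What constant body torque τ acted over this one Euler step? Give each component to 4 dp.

Δω = ω₁−ω₀ = (0.08360000, -0.01162667, -0.16105000)
τ = I·(Δω/dt) + ω₀×(Iω₀) = (0.0300, -0.1100, -0.1700)

τ = (0.0300, -0.1100, -0.1700)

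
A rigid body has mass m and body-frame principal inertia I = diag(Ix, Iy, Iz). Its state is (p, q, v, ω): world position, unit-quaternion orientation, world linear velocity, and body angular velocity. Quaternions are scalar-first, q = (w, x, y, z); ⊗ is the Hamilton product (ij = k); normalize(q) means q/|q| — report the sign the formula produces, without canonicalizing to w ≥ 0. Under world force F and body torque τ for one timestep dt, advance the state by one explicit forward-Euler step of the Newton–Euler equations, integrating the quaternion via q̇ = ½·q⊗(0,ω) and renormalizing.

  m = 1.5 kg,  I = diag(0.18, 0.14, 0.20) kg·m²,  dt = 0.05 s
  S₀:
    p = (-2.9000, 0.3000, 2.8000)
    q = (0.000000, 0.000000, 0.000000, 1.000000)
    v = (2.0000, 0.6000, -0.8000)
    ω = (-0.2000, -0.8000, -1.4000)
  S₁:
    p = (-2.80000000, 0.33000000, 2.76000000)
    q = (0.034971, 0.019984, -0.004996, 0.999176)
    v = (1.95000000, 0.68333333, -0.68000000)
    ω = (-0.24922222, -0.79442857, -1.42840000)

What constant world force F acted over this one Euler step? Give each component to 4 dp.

v₁ − v₀ = (-0.05000000, 0.08333333, 0.12000000)
m·(v₁−v₀)/dt = (-1.5000, 2.5000, 3.6000)

F = (-1.5000, 2.5000, 3.6000)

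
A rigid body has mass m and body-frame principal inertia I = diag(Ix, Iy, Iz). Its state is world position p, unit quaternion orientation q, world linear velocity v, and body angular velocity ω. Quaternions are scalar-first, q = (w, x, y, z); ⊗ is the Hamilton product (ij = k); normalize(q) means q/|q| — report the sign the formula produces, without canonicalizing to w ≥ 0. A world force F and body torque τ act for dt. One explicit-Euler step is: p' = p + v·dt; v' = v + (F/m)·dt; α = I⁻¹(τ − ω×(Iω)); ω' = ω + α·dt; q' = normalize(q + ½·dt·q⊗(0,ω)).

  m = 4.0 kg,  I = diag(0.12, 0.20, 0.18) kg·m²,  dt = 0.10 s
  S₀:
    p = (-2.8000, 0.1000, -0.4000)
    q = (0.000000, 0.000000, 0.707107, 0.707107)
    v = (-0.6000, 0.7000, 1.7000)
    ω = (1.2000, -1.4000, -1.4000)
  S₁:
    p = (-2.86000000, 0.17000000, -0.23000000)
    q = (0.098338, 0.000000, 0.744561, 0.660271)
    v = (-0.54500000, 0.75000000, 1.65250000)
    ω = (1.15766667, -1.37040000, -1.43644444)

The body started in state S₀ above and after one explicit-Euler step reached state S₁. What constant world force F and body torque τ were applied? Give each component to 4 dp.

Δv = v₁−v₀ = (0.05500000, 0.05000000, -0.04750000)
applied force F = (2.2000, 2.0000, -1.9000)
rate change Δω = (-0.04233333, 0.02960000, -0.03644444)
applied torque τ = (-0.0900, 0.1600, -0.2000)

F = (2.2000, 2.0000, -1.9000)
τ = (-0.0900, 0.1600, -0.2000)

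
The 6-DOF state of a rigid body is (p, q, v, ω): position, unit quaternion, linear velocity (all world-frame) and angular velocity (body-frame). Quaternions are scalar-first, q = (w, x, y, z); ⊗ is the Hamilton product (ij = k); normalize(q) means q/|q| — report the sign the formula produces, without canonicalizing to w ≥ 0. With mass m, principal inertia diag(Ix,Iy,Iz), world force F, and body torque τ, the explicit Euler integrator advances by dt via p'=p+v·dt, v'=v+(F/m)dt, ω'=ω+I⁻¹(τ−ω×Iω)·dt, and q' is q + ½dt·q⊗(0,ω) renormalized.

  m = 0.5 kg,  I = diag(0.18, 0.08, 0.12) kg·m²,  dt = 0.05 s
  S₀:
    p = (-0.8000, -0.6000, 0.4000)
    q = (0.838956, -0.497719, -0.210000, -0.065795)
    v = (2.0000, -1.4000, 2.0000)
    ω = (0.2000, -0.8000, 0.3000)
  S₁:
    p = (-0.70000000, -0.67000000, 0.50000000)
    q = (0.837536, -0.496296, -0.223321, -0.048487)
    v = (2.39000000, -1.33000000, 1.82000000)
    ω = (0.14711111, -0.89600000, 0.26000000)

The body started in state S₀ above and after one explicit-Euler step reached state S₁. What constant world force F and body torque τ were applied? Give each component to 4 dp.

Δω = ω₁−ω₀ = (-0.05288889, -0.09600000, -0.04000000)
applied torque τ = (-0.2000, -0.1500, -0.0800)
v₁ − v₀ = (0.39000000, 0.07000000, -0.18000000)
applied force F = (3.9000, 0.7000, -1.8000)

F = (3.9000, 0.7000, -1.8000)
τ = (-0.2000, -0.1500, -0.0800)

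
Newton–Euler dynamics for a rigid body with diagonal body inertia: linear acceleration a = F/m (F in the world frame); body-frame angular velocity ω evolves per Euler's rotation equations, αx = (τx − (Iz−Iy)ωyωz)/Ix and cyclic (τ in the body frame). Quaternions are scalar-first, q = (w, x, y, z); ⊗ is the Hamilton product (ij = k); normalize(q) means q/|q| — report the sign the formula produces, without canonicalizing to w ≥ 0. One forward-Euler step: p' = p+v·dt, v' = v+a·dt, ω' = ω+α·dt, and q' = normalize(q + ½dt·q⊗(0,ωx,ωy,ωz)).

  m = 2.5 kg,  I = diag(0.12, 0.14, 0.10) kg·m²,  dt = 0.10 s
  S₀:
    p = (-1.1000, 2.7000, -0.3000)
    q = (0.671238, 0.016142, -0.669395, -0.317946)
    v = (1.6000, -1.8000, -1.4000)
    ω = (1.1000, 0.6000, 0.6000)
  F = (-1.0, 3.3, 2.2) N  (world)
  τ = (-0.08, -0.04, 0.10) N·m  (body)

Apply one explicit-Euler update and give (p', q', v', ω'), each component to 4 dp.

p' = p + v·dt = (-0.9400, 2.5200, -0.4400)
new velocity v' = (1.5600, -1.6680, -1.3120)
precession coupling ω×(Iω) = (-0.0144, 0.0132, 0.0132)
α = I⁻¹(τ − ω×Iω) = (-0.5467, -0.3800, 0.8680)
new body rate ω' = (1.0453, 0.5620, 0.6868)
q⊗(0,ω) = (0.5746484, 0.5274924, 0.0433170, 1.1487625)
updated quaternion q' = (0.6983, 0.0424, -0.6656, -0.2599)

p' = (-0.9400, 2.5200, -0.4400)
q' = (0.6983, 0.0424, -0.6656, -0.2599)
v' = (1.5600, -1.6680, -1.3120)
ω' = (1.0453, 0.5620, 0.6868)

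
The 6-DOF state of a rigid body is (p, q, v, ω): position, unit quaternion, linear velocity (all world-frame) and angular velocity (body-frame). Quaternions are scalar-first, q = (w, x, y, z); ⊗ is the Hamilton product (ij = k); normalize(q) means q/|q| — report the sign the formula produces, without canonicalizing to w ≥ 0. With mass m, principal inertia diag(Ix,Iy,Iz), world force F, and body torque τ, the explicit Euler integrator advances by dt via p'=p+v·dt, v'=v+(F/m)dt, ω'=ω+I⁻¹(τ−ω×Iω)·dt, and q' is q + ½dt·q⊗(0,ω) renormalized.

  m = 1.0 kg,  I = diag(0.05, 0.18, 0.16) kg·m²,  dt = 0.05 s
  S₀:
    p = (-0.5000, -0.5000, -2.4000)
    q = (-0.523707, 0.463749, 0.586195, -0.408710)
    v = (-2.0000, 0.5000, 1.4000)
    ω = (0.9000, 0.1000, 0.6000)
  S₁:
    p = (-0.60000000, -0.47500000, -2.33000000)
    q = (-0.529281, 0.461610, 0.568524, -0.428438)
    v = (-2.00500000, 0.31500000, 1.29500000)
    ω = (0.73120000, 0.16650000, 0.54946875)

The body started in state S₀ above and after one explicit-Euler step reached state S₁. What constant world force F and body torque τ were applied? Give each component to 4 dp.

v₁ − v₀ = (-0.00500000, -0.18500000, -0.10500000)
m·(v₁−v₀)/dt = (-0.1000, -3.7000, -2.1000)
Δω = ω₁−ω₀ = (-0.16880000, 0.06650000, -0.05053125)
gyro term ω₀×Iω₀ = (-0.0012, -0.0594, 0.0117)
τ = I·(Δω/dt) + ω₀×(Iω₀) = (-0.1700, 0.1800, -0.1500)

F = (-0.1000, -3.7000, -2.1000)
τ = (-0.1700, 0.1800, -0.1500)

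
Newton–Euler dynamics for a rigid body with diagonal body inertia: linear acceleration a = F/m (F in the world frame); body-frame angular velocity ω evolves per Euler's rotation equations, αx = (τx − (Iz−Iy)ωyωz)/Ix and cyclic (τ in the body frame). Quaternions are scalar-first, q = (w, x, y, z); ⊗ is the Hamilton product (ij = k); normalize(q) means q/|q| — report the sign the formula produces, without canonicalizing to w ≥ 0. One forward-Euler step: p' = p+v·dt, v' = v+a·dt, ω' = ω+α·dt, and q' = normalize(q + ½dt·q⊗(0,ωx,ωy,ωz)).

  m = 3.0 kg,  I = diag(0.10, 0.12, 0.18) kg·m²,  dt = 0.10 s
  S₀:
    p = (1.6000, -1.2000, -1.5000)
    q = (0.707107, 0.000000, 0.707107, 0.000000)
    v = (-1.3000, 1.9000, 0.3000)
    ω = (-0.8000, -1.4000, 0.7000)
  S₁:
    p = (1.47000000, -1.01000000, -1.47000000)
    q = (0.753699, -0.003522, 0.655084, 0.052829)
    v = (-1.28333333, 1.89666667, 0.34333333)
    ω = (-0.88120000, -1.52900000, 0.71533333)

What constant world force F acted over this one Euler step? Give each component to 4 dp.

F = (0.5000, -0.1000, 1.3000)

velocity change Δv = (0.01666667, -0.00333333, 0.04333333)
F = m·Δv/dt = (0.5000, -0.1000, 1.3000)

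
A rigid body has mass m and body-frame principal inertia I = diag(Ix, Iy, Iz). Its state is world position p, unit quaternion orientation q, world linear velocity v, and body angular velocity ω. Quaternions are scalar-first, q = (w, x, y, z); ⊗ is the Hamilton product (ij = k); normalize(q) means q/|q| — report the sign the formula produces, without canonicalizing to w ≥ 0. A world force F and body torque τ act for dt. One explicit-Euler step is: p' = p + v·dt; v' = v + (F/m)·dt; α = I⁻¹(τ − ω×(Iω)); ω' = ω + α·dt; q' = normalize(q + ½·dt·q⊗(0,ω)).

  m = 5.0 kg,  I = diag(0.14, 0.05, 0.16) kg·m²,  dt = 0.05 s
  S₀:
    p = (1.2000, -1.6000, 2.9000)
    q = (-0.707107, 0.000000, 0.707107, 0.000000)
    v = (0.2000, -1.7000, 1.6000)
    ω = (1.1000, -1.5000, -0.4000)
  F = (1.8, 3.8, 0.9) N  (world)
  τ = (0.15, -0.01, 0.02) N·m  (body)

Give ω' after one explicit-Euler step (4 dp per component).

angular accel α = (0.6000, -0.3760, -0.8031)
new body rate ω' = (1.1300, -1.5188, -0.4402)

ω' = (1.1300, -1.5188, -0.4402)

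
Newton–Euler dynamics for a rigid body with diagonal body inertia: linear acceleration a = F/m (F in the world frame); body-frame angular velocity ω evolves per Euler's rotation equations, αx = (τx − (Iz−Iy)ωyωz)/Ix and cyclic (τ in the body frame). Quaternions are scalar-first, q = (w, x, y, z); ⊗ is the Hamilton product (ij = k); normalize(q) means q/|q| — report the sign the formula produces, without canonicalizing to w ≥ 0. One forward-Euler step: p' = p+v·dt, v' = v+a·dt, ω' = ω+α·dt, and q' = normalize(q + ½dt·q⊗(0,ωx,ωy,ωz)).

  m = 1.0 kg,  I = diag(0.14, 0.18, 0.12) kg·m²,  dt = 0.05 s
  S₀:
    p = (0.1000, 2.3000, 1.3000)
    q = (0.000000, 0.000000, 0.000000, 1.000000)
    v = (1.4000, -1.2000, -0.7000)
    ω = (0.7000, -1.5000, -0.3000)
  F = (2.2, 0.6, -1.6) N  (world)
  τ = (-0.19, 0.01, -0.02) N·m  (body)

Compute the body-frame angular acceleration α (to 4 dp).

gyro term ω×Iω = (-0.0270, -0.0042, -0.0420)
α = I⁻¹(τ − ω×Iω) = (-1.1643, 0.0789, 0.1833)

α = (-1.1643, 0.0789, 0.1833)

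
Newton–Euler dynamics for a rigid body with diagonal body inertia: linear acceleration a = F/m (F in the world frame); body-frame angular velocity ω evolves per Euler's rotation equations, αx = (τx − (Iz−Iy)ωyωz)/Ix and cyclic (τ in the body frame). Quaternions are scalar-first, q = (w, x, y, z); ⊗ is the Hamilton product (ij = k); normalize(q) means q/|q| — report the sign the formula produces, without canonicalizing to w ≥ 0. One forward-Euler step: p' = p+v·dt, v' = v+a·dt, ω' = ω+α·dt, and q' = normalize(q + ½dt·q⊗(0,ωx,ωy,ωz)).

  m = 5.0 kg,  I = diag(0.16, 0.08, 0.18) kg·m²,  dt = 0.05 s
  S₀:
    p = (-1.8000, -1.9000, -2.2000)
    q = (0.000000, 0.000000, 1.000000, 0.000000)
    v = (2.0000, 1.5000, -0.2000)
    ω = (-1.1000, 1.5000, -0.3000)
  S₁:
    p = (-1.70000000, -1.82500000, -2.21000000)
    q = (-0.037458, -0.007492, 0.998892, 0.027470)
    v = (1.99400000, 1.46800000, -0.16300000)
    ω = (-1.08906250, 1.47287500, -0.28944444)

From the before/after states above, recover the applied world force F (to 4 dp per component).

velocity change Δv = (-0.00600000, -0.03200000, 0.03700000)
applied force F = (-0.6000, -3.2000, 3.7000)

F = (-0.6000, -3.2000, 3.7000)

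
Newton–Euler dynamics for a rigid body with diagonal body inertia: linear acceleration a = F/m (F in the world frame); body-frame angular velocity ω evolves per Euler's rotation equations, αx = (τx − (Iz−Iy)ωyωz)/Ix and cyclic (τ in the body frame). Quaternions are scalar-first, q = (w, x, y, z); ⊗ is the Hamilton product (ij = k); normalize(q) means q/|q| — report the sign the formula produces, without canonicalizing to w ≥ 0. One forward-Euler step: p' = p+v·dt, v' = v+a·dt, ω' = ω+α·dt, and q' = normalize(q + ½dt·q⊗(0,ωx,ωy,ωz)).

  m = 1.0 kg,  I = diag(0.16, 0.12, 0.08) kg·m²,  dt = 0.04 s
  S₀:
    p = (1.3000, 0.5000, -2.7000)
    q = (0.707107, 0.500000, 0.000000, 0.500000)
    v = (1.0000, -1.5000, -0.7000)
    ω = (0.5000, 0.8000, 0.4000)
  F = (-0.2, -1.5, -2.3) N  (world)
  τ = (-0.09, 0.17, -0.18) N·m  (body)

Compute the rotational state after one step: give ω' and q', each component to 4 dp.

α = I⁻¹(τ − ω×Iω) = (-0.4825, 1.2833, -2.0500)
ω + α·dt = (0.4807, 0.8513, 0.3180)
q⊗(0,ω) = (-0.4500000, -0.0464465, 0.6156856, 0.6828428)
q' = normalize(q + ½dt·q⊗(0,ω)) = (0.6980, 0.4990, 0.0123, 0.5135)

ω' = (0.4807, 0.8513, 0.3180)
q' = (0.6980, 0.4990, 0.0123, 0.5135)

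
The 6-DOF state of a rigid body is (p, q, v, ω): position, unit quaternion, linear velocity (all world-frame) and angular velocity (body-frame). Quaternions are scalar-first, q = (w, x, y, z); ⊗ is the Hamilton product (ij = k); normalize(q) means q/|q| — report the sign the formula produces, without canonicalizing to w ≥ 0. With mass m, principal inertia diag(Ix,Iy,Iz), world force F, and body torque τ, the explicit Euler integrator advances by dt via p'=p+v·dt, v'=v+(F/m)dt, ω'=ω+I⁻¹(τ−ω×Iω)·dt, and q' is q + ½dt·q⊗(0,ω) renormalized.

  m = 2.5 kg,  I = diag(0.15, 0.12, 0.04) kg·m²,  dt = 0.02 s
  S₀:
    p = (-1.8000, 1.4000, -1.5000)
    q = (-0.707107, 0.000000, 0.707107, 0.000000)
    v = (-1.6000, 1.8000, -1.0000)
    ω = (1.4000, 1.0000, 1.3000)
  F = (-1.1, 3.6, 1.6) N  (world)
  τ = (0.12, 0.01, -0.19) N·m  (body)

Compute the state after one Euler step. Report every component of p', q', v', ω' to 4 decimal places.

p' = (-1.8320, 1.4360, -1.5200)
q' = (-0.7140, -0.0007, 0.6999, -0.0191)
v' = (-1.6088, 1.8288, -0.9872)
ω' = (1.4299, 0.9683, 1.2260)

angular accel α = (1.4933, -1.5850, -3.7000)
ω + α·dt = (1.4299, 0.9683, 1.2260)
Hamilton product q⊗(0,ω) = (-0.7071070, -0.0707107, -0.7071070, -1.9091889)
q' = normalize(q + ½dt·q⊗(0,ω)) = (-0.7140, -0.0007, 0.6999, -0.0191)
p' = p + v·dt = (-1.8320, 1.4360, -1.5200)
v' = v + a·dt = (-1.6088, 1.8288, -0.9872)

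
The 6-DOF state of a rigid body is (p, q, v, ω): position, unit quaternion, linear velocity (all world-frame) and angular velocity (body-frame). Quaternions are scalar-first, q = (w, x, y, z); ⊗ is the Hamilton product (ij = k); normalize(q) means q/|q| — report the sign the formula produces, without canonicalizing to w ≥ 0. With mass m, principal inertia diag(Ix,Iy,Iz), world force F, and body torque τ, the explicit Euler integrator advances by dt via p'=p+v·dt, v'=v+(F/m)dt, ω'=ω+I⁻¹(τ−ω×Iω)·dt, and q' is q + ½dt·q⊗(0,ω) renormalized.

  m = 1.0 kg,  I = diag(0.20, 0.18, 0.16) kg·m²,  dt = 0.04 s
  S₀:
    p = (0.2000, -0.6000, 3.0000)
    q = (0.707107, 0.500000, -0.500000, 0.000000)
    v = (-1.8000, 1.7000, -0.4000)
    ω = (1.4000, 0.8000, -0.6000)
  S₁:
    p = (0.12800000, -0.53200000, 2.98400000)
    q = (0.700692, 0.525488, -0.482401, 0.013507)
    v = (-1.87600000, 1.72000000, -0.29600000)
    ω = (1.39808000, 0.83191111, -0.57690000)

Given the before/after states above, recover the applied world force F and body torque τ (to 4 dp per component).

F = (-1.9000, 0.5000, 2.6000)
τ = (0.0000, 0.1100, 0.0700)

ω₁ − ω₀ = (-0.00192000, 0.03191111, 0.02310000)
τ = I·(Δω/dt) + ω₀×(Iω₀) = (0.0000, 0.1100, 0.0700)
Δv = v₁−v₀ = (-0.07600000, 0.02000000, 0.10400000)
applied force F = (-1.9000, 0.5000, 2.6000)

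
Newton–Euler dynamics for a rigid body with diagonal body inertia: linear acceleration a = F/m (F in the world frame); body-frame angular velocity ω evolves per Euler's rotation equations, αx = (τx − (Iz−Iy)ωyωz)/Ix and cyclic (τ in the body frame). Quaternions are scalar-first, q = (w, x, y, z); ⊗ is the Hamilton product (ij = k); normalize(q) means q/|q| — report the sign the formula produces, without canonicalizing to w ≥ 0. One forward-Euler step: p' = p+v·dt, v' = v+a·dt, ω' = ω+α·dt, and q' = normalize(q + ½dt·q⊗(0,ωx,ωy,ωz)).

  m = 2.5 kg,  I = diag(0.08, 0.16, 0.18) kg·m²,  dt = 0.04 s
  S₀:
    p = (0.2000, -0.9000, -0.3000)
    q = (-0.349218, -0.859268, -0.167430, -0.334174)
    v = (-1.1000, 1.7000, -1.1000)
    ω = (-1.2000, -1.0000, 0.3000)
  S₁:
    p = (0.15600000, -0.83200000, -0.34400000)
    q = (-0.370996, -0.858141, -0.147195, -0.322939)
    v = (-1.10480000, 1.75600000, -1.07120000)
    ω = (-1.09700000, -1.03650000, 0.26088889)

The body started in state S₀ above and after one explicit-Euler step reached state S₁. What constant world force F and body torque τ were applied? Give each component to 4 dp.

F = (-0.3000, 3.5000, 1.8000)
τ = (0.2000, -0.1100, -0.0800)

ω₁ − ω₀ = (0.10300000, -0.03650000, -0.03911111)
gyro term ω₀×Iω₀ = (-0.0060, 0.0360, 0.0960)
applied torque τ = (0.2000, -0.1100, -0.0800)
velocity change Δv = (-0.00480000, 0.05600000, 0.02880000)
m·(v₁−v₀)/dt = (-0.3000, 3.5000, 1.8000)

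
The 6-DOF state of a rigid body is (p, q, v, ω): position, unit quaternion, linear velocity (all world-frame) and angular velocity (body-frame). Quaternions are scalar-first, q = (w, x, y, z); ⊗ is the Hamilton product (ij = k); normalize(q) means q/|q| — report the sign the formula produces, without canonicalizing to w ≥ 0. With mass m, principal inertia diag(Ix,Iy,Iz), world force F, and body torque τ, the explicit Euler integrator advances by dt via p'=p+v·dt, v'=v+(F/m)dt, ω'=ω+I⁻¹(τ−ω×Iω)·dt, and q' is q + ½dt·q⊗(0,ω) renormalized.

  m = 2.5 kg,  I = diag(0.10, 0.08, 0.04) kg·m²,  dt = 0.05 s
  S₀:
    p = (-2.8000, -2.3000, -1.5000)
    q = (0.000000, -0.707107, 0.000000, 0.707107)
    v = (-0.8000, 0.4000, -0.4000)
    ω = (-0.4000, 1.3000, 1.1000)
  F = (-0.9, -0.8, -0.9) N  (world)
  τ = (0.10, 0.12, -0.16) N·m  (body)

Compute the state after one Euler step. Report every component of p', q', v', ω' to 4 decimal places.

linear accel F/m = (-0.3600, -0.3200, -0.3600)
p + v·dt = (-2.8400, -2.2800, -1.5200)
new velocity v' = (-0.8180, 0.3840, -0.4180)
gyro term ω×Iω = (-0.0572, -0.0264, 0.0104)
angular accel α = (1.5720, 1.8300, -4.2600)
new body rate ω' = (-0.3214, 1.3915, 0.8870)
2q̇ = q⊗(0,ω) = (-1.0606605, -0.9192391, 0.4949749, -0.9192391)
q + ½dt·q⊗(0,ω), renormalized = (-0.0265, -0.7294, 0.0124, 0.6835)

p' = (-2.8400, -2.2800, -1.5200)
q' = (-0.0265, -0.7294, 0.0124, 0.6835)
v' = (-0.8180, 0.3840, -0.4180)
ω' = (-0.3214, 1.3915, 0.8870)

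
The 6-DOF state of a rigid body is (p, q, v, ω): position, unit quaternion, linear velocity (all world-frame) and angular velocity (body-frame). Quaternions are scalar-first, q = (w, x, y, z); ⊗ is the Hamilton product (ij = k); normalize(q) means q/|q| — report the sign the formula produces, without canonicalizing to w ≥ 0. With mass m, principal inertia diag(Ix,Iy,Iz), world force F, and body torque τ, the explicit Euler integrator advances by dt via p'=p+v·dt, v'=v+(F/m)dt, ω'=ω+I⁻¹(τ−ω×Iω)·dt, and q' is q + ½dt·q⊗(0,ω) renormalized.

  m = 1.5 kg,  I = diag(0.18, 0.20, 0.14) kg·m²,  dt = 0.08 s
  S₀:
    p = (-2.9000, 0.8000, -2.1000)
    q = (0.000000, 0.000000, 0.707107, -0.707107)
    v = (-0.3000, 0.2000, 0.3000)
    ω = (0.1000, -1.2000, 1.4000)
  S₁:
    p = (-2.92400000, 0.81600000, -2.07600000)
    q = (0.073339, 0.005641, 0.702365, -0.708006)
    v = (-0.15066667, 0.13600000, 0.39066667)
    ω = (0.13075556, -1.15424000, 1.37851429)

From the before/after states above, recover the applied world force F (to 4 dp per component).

F = (2.8000, -1.2000, 1.7000)

v₁ − v₀ = (0.14933333, -0.06400000, 0.09066667)
F = m·Δv/dt = (2.8000, -1.2000, 1.7000)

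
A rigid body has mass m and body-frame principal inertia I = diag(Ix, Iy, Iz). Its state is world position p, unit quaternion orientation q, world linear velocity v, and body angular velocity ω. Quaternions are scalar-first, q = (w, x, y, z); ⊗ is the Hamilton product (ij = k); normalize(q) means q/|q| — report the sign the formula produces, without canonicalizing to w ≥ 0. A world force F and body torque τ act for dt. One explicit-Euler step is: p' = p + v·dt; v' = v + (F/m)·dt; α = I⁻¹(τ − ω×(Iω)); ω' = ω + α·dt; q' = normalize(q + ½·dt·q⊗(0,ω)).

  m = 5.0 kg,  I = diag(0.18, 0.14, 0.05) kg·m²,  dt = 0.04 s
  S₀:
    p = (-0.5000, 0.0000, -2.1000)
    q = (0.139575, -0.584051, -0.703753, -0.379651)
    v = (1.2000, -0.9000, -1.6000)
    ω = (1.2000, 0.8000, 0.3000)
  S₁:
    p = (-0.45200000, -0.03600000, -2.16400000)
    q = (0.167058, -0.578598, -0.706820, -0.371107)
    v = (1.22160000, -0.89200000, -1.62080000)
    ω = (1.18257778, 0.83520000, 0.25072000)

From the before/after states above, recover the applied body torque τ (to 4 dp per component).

rate change Δω = (-0.01742222, 0.03520000, -0.04928000)
τ = I·(Δω/dt) + ω₀×(Iω₀) = (-0.1000, 0.1700, -0.1000)

τ = (-0.1000, 0.1700, -0.1000)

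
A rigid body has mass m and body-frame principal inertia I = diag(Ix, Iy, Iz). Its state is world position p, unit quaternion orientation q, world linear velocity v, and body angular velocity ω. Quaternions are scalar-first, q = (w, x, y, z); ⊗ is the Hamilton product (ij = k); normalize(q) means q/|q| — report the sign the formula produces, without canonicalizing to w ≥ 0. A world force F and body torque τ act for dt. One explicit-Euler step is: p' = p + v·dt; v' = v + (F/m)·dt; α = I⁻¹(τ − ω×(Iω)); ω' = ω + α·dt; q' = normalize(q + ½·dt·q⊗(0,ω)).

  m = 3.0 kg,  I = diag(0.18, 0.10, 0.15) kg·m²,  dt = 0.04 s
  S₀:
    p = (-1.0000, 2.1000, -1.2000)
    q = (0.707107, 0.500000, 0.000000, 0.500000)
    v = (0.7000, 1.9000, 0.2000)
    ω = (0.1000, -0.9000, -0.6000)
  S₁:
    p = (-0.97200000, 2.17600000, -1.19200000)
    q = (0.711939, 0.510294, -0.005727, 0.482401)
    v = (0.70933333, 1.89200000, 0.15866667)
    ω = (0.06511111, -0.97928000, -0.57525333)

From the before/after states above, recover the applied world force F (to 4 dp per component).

F = (0.7000, -0.6000, -3.1000)

Δv = v₁−v₀ = (0.00933333, -0.00800000, -0.04133333)
m·(v₁−v₀)/dt = (0.7000, -0.6000, -3.1000)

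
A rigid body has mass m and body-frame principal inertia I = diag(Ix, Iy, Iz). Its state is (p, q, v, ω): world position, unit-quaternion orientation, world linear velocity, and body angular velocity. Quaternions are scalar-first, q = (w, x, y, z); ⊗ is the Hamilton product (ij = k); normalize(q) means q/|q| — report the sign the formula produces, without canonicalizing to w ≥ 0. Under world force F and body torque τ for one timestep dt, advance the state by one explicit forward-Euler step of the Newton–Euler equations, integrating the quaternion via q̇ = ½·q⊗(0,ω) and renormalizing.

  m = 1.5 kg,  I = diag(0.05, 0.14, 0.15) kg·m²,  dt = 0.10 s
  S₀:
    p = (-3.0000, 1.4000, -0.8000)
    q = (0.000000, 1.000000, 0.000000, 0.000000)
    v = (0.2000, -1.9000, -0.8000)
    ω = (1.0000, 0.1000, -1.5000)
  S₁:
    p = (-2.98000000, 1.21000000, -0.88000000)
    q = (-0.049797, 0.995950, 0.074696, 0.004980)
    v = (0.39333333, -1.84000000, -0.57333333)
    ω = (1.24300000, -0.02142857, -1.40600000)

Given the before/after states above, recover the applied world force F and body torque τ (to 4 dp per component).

velocity change Δv = (0.19333333, 0.06000000, 0.22666667)
applied force F = (2.9000, 0.9000, 3.4000)
Δω = ω₁−ω₀ = (0.24300000, -0.12142857, 0.09400000)
τ = I·(Δω/dt) + ω₀×(Iω₀) = (0.1200, -0.0200, 0.1500)

F = (2.9000, 0.9000, 3.4000)
τ = (0.1200, -0.0200, 0.1500)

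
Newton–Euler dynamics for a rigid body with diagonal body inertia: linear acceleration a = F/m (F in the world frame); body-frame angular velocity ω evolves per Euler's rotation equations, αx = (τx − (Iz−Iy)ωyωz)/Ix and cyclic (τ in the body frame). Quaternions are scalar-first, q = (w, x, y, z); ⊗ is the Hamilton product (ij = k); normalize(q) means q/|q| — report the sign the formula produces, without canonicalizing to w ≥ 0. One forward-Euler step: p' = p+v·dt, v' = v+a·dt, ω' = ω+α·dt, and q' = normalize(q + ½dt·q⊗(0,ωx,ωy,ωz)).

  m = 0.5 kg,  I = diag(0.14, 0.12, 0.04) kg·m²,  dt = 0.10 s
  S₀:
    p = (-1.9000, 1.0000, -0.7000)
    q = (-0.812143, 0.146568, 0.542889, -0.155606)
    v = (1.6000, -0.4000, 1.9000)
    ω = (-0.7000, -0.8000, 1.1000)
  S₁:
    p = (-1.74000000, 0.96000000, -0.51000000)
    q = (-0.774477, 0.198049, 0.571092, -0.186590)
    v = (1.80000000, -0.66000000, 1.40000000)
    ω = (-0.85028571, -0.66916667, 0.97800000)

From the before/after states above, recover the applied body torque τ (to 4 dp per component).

ω₁ − ω₀ = (-0.15028571, 0.13083333, -0.12200000)
I·α + gyro = (-0.1400, 0.0800, -0.0600)

τ = (-0.1400, 0.0800, -0.0600)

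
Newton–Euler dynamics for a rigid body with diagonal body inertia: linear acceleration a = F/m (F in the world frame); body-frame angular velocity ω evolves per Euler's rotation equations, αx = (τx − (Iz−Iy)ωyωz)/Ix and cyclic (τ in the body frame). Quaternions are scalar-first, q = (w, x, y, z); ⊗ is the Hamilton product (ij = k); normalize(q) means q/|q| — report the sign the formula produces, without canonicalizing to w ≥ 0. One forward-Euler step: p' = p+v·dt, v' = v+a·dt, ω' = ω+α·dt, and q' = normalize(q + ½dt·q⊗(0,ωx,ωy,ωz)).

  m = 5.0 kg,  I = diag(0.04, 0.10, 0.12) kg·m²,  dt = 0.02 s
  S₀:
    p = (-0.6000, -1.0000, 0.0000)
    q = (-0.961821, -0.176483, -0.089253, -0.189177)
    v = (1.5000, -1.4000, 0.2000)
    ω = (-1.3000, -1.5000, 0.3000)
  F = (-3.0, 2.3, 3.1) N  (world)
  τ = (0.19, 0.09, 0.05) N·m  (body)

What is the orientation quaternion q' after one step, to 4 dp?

Hamilton product q⊗(0,ω) = (-0.3065543, 0.9398259, 1.7416065, -0.1398507)
q' = normalize(q + ½dt·q⊗(0,ω)) = (-0.9647, -0.1671, -0.0718, -0.1905)

q' = (-0.9647, -0.1671, -0.0718, -0.1905)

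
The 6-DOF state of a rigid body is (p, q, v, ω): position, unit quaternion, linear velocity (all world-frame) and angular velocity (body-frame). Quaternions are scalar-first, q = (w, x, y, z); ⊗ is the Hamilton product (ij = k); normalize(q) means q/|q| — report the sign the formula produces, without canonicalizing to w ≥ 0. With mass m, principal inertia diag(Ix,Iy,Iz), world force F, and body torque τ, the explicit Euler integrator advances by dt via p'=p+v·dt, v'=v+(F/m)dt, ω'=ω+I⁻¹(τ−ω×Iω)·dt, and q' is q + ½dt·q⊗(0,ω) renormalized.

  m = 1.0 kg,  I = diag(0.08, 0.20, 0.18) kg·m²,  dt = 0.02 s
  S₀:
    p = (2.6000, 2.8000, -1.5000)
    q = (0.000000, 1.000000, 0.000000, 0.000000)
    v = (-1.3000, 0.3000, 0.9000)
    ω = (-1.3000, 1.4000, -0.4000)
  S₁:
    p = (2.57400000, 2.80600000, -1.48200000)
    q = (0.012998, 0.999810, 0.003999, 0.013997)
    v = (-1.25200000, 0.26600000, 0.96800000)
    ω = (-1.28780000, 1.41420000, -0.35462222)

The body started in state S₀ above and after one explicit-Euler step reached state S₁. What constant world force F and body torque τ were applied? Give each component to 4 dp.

Δv = v₁−v₀ = (0.04800000, -0.03400000, 0.06800000)
applied force F = (2.4000, -1.7000, 3.4000)
rate change Δω = (0.01220000, 0.01420000, 0.04537778)
gyro term ω₀×Iω₀ = (0.0112, -0.0520, -0.2184)
applied torque τ = (0.0600, 0.0900, 0.1900)

F = (2.4000, -1.7000, 3.4000)
τ = (0.0600, 0.0900, 0.1900)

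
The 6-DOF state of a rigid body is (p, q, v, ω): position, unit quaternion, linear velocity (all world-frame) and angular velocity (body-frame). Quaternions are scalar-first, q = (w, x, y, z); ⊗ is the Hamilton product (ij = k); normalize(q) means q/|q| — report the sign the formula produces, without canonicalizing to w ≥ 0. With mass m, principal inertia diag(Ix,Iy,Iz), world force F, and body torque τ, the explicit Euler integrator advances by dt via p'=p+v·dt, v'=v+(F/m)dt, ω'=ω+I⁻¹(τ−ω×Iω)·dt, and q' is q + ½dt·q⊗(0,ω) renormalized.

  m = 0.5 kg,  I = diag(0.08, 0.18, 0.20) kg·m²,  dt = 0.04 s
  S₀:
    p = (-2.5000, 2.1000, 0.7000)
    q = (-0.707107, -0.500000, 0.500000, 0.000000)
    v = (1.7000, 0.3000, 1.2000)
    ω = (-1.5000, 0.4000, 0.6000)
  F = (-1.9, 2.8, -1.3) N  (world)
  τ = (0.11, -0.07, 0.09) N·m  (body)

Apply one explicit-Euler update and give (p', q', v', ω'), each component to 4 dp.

p' = (-2.4320, 2.1120, 0.7480)
q' = (-0.7257, -0.4725, 0.5001, 0.0025)
v' = (1.5480, 0.5240, 1.0960)
ω' = (-1.4474, 0.3604, 0.6300)

angular accel α = (1.3150, -0.9889, 0.7500)
ω' = ω + α·dt = (-1.4474, 0.3604, 0.6300)
q⊗(0,ω) = (-0.9500000, 1.3606605, 0.0171572, 0.1257358)
q' = normalize(q + ½dt·q⊗(0,ω)) = (-0.7257, -0.4725, 0.5001, 0.0025)
p + v·dt = (-2.4320, 2.1120, 0.7480)
v' = v + a·dt = (1.5480, 0.5240, 1.0960)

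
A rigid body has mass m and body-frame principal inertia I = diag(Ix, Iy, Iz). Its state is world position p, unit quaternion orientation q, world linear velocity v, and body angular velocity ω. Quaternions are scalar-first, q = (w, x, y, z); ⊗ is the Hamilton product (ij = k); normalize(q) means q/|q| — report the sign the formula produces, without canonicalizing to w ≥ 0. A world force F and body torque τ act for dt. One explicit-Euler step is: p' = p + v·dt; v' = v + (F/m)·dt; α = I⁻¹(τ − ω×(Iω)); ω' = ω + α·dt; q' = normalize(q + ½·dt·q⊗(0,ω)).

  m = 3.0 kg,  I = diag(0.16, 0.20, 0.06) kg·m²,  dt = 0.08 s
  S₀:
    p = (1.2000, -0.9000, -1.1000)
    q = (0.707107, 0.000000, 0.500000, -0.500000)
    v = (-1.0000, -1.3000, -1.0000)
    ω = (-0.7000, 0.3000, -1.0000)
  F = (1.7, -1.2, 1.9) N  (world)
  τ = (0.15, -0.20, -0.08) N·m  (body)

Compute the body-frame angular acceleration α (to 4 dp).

precession coupling ω×(Iω) = (0.0420, 0.0700, -0.0084)
α = I⁻¹(τ − ω×Iω) = (0.6750, -1.3500, -1.1933)

α = (0.6750, -1.3500, -1.1933)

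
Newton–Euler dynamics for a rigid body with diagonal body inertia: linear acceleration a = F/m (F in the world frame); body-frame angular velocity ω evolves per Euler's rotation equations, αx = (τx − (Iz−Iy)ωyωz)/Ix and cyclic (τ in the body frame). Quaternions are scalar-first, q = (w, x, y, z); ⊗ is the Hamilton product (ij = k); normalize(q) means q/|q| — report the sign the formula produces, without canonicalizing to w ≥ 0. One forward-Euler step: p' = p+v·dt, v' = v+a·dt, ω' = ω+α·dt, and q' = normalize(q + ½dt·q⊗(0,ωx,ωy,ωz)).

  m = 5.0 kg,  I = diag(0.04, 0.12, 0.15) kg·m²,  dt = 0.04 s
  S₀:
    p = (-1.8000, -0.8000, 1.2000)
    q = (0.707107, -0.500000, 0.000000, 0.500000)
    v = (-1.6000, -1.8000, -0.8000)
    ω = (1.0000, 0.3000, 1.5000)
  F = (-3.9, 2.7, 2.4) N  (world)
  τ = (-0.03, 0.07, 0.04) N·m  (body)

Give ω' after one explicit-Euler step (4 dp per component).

(τ − ω×Iω)/I = (-1.0875, 1.9583, 0.1067)
new body rate ω' = (0.9565, 0.3783, 1.5043)

ω' = (0.9565, 0.3783, 1.5043)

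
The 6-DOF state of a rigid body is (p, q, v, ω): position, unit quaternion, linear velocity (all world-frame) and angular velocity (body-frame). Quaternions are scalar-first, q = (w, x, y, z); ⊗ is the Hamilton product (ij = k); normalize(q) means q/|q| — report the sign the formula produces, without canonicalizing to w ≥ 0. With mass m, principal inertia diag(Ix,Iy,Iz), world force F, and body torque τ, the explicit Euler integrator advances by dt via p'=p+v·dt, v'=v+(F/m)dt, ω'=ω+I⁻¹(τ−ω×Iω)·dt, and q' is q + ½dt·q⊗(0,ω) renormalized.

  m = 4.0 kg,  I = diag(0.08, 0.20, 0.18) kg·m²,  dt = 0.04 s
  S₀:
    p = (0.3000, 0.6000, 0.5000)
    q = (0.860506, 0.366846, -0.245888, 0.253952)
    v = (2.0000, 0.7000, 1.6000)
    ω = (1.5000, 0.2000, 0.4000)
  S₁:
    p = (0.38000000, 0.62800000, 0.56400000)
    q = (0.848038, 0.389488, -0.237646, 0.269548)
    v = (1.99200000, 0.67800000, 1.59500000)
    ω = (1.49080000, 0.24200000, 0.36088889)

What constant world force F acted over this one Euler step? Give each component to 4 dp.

F = (-0.8000, -2.2000, -0.5000)

velocity change Δv = (-0.00800000, -0.02200000, -0.00500000)
F = m·Δv/dt = (-0.8000, -2.2000, -0.5000)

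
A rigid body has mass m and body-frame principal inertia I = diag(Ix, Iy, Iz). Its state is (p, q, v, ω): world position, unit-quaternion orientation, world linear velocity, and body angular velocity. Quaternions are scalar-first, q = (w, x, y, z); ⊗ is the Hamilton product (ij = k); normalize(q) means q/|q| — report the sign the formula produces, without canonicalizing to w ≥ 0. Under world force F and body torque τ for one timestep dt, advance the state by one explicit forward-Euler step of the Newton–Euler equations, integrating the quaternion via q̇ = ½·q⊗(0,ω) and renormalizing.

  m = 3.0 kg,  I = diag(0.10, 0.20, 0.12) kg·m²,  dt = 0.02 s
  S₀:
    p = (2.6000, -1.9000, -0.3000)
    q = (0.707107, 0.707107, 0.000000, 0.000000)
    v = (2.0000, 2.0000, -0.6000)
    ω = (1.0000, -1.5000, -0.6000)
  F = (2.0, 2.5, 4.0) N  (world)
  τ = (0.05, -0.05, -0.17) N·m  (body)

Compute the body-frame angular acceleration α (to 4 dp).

α = (1.2200, -0.3100, -0.1667)

gyro term ω×Iω = (-0.0720, 0.0120, -0.1500)
α = I⁻¹(τ − ω×Iω) = (1.2200, -0.3100, -0.1667)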